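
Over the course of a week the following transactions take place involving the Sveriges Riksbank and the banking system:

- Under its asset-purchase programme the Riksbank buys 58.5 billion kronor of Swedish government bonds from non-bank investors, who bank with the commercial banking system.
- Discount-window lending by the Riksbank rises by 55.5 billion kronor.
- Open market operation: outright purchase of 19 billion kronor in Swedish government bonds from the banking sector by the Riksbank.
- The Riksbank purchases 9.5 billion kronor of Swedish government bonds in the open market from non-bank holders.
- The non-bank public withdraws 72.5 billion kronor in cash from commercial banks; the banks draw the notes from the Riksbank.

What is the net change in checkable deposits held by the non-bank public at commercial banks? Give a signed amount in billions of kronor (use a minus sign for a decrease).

Riksbank balance sheet:
  Assets:      Securities +87B, Loans to banks +55.5B
  Liabilities: Bank reserves +70B, Currency in circulation +72.5B
Commercial banking system:
  Assets:      Reserves at CB +70B, Securities −19B
  Liabilities: Checkable deposits −4.5B, Borrowings from CB +55.5B
So the change in checkable deposits held by the non-bank public at commercial banks is -4.5 billion.

-4.5 billion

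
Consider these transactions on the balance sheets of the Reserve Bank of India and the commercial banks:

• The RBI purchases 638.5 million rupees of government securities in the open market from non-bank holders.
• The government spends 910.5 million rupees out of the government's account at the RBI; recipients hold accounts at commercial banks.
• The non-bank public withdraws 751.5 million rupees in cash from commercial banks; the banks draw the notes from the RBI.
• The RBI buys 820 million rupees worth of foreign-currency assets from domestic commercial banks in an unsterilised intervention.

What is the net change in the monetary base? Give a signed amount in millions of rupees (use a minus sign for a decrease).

+2369 million

RBI balance sheet:
  Assets:      Securities +638.5M, Foreign assets +820M
  Liabilities: Bank reserves +1617.5M, Currency in circulation +751.5M, Government deposits −910.5M
Monetary base = currency + reserves: +751.5M + (+1617.5M) = +2369 million.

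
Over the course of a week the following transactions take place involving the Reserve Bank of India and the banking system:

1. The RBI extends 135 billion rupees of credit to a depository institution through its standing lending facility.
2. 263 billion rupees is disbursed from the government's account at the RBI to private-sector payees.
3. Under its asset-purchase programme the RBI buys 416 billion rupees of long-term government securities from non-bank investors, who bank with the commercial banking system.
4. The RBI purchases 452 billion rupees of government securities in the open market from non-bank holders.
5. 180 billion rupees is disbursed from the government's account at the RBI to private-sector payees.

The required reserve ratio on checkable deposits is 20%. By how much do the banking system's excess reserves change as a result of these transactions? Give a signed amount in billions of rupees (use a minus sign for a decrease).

Discount-window loan 135 billion rupees: reserves +135B, deposits 0.
Government spending 263 billion rupees: reserves +263B, deposits +263B.
Asset purchase (from non-banks) 416 billion rupees: reserves +416B, deposits +416B.
Asset purchase (from non-banks) 452 billion rupees: reserves +452B, deposits +452B.
Government spending 180 billion rupees: reserves +180B, deposits +180B.
Totals: Δreserves = +1446B, Δdeposits = +1311B.
Δrequired reserves = 20% × +1311B = +262.2B.
Δexcess reserves = Δreserves − Δrequired = +1446B − (+262.2B) = +1183.8 billion.

+1183.8 billion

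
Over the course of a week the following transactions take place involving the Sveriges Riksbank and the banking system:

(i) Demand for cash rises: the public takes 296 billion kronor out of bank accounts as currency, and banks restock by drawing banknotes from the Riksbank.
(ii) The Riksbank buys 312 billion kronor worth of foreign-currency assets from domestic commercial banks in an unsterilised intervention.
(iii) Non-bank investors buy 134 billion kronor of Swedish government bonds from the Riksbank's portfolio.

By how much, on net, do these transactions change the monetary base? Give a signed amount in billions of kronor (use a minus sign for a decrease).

+178 billion

Riksbank balance sheet:
  Assets:      Securities −134B, Foreign assets +312B
  Liabilities: Bank reserves −118B, Currency in circulation +296B
Commercial banking system:
  Assets:      Reserves at CB −118B, Foreign assets −312B
  Liabilities: Checkable deposits −430B
Monetary base = currency + reserves: +296B + (−118B) = +178 billion.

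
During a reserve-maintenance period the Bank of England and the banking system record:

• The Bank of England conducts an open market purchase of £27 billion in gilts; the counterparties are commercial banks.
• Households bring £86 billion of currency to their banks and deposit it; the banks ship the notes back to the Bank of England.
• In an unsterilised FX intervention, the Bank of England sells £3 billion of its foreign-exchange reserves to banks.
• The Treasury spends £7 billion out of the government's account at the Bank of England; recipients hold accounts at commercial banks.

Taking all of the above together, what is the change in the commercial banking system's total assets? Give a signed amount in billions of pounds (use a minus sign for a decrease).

+£93 billion

Bank of England balance sheet:
  Assets:      Securities +£27B, Foreign assets −£3B
  Liabilities: Bank reserves +£117B, Currency in circulation −£86B, Government deposits −£7B
Commercial banking system:
  Assets:      Reserves at CB +£117B, Securities −£27B, Foreign assets +£3B
  Liabilities: Checkable deposits +£93B
Change in total bank assets = +£93 billion.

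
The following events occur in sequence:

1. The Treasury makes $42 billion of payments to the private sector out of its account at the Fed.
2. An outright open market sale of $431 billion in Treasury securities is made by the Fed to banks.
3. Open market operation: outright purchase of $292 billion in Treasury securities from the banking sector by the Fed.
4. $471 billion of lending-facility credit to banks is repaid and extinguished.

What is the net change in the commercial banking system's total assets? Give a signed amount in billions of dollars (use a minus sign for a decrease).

-$429 billion

Fed balance sheet:
  Assets:      Securities −$139B, Loans to banks −$471B
  Liabilities: Bank reserves −$568B, Government deposits −$42B
Commercial banking system:
  Assets:      Reserves at CB −$568B, Securities +$139B
  Liabilities: Checkable deposits +$42B, Borrowings from CB −$471B
Change in total bank assets = -$429 billion.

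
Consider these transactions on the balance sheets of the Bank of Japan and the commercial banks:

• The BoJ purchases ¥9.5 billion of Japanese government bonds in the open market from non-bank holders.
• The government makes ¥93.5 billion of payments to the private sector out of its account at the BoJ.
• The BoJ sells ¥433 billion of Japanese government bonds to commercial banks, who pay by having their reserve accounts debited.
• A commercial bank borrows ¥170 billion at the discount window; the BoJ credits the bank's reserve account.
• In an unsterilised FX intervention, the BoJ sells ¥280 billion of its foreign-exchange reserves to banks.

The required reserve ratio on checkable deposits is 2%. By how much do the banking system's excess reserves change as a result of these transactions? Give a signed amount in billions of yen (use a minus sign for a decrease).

-¥442.06 billion

Asset purchase (from non-banks) ¥9.5 billion: reserves +¥9.5B, deposits +¥9.5B.
Government spending ¥93.5 billion: reserves +¥93.5B, deposits +¥93.5B.
OMO sale (to banks) ¥433 billion: reserves −¥433B, deposits 0.
Discount-window loan ¥170 billion: reserves +¥170B, deposits 0.
FX sale ¥280 billion: reserves −¥280B, deposits 0.
Totals: Δreserves = −¥440B, Δdeposits = +¥103B.
Δrequired reserves = 2% × +¥103B = +¥2.06B.
Δexcess reserves = Δreserves − Δrequired = −¥440B − (+¥2.06B) = -¥442.06 billion.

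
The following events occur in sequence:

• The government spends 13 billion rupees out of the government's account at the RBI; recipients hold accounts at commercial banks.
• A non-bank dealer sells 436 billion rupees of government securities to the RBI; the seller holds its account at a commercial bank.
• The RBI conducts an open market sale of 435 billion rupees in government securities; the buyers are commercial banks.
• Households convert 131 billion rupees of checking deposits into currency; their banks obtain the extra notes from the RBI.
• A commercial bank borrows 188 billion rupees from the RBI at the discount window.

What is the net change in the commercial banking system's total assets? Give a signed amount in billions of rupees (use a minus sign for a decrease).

RBI balance sheet:
  Assets:      Securities +1B, Loans to banks +188B
  Liabilities: Bank reserves +71B, Currency in circulation +131B, Government deposits −13B
Commercial banking system:
  Assets:      Reserves at CB +71B, Securities +435B
  Liabilities: Checkable deposits +318B, Borrowings from CB +188B
Change in total bank assets = +506 billion.

+506 billion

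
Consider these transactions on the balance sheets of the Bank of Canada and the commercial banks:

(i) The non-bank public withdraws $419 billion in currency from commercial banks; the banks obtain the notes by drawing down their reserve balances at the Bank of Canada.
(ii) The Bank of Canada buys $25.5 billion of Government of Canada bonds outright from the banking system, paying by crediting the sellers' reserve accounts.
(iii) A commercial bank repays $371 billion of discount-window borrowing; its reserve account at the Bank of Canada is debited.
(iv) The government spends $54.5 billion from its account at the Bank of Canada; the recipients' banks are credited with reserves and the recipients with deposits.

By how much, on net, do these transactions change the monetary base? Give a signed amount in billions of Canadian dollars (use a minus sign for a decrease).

Bank of Canada balance sheet:
  Assets:      Securities +$25.5B, Loans to banks −$371B
  Liabilities: Bank reserves −$710B, Currency in circulation +$419B, Government deposits −$54.5B
Commercial banking system:
  Assets:      Reserves at CB −$710B, Securities −$25.5B
  Liabilities: Checkable deposits −$364.5B, Borrowings from CB −$371B
Monetary base = currency + reserves: +$419B + (−$710B) = -$291 billion.

-$291 billion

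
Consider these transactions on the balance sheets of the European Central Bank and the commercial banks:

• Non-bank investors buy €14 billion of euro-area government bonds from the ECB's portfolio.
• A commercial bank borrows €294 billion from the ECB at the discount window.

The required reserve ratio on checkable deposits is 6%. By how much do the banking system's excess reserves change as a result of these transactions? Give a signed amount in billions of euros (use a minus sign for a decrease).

+€280.84 billion

Asset sale (to non-banks) €14 billion: reserves −€14B, deposits −€14B.
Discount-window loan €294 billion: reserves +€294B, deposits 0.
Totals: Δreserves = +€280B, Δdeposits = −€14B.
Δrequired reserves = 6% × −€14B = −€0.84B.
Δexcess reserves = Δreserves − Δrequired = +€280B − (−€0.84B) = +€280.84 billion.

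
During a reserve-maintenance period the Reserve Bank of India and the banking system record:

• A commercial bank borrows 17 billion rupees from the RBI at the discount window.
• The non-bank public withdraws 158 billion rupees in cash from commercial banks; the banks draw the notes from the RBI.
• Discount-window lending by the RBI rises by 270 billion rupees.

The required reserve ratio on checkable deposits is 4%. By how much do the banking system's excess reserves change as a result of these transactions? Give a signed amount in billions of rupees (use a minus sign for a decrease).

+135.32 billion

Discount-window loan 17 billion rupees: reserves +17B, deposits 0.
Currency withdrawal 158 billion rupees: reserves −158B, deposits −158B.
Discount-window loan 270 billion rupees: reserves +270B, deposits 0.
Totals: Δreserves = +129B, Δdeposits = −158B.
Δrequired reserves = 4% × −158B = −6.32B.
Δexcess reserves = Δreserves − Δrequired = +129B − (−6.32B) = +135.32 billion.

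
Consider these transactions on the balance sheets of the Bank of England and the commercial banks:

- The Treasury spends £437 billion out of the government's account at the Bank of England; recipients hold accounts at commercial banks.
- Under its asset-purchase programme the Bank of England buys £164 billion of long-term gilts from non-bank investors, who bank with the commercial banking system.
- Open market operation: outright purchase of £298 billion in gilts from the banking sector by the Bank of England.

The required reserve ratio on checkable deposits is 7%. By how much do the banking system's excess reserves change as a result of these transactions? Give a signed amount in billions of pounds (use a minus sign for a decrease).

+£856.93 billion

Government spending £437 billion: reserves +£437B, deposits +£437B.
Asset purchase (from non-banks) £164 billion: reserves +£164B, deposits +£164B.
OMO purchase (from banks) £298 billion: reserves +£298B, deposits 0.
Totals: Δreserves = +£899B, Δdeposits = +£601B.
Δrequired reserves = 7% × +£601B = +£42.07B.
Δexcess reserves = Δreserves − Δrequired = +£899B − (+£42.07B) = +£856.93 billion.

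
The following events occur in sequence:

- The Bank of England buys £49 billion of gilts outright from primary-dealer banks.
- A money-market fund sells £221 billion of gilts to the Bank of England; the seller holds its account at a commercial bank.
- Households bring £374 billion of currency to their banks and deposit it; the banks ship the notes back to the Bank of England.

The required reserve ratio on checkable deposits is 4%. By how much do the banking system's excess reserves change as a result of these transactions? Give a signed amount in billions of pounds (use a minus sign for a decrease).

OMO purchase (from banks) £49 billion: reserves +£49B, deposits 0.
Asset purchase (from non-banks) £221 billion: reserves +£221B, deposits +£221B.
Currency deposit £374 billion: reserves +£374B, deposits +£374B.
Totals: Δreserves = +£644B, Δdeposits = +£595B.
Δrequired reserves = 4% × +£595B = +£23.8B.
Δexcess reserves = Δreserves − Δrequired = +£644B − (+£23.8B) = +£620.2 billion.

+£620.2 billion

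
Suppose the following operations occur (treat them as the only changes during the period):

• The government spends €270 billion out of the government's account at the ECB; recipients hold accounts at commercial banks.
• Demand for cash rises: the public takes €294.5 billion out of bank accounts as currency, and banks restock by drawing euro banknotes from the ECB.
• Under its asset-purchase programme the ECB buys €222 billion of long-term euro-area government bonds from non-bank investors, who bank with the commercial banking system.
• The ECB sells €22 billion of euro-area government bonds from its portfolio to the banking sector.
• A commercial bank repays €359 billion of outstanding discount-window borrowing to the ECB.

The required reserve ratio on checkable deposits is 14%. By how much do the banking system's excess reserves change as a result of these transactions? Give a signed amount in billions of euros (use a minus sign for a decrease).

Government spending €270 billion: reserves +€270B, deposits +€270B.
Currency withdrawal €294.5 billion: reserves −€294.5B, deposits −€294.5B.
Asset purchase (from non-banks) €222 billion: reserves +€222B, deposits +€222B.
OMO sale (to banks) €22 billion: reserves −€22B, deposits 0.
Discount-window repayment €359 billion: reserves −€359B, deposits 0.
Totals: Δreserves = −€183.5B, Δdeposits = +€197.5B.
Δrequired reserves = 14% × +€197.5B = +€27.65B.
Δexcess reserves = Δreserves − Δrequired = −€183.5B − (+€27.65B) = -€211.15 billion.

-€211.15 billion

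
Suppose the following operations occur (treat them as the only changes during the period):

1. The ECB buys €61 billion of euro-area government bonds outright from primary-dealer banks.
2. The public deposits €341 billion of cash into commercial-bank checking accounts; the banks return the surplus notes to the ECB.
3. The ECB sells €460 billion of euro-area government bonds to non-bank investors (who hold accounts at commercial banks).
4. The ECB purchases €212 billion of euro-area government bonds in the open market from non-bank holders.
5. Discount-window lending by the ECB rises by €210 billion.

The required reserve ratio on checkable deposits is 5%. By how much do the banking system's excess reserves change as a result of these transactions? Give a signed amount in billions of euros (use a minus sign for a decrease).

+€359.35 billion

OMO purchase (from banks) €61 billion: reserves +€61B, deposits 0.
Currency deposit €341 billion: reserves +€341B, deposits +€341B.
Asset sale (to non-banks) €460 billion: reserves −€460B, deposits −€460B.
Asset purchase (from non-banks) €212 billion: reserves +€212B, deposits +€212B.
Discount-window loan €210 billion: reserves +€210B, deposits 0.
Totals: Δreserves = +€364B, Δdeposits = +€93B.
Δrequired reserves = 5% × +€93B = +€4.65B.
Δexcess reserves = Δreserves − Δrequired = +€364B − (+€4.65B) = +€359.35 billion.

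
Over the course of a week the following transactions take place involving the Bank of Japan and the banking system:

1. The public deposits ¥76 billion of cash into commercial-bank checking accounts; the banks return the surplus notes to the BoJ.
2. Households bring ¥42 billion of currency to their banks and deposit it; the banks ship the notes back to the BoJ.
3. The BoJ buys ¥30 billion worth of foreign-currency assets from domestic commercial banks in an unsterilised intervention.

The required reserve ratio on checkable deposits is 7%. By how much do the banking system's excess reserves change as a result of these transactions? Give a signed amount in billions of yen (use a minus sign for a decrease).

+¥139.74 billion

Currency deposit ¥76 billion: reserves +¥76B, deposits +¥76B.
Currency deposit ¥42 billion: reserves +¥42B, deposits +¥42B.
FX purchase ¥30 billion: reserves +¥30B, deposits 0.
Totals: Δreserves = +¥148B, Δdeposits = +¥118B.
Δrequired reserves = 7% × +¥118B = +¥8.26B.
Δexcess reserves = Δreserves − Δrequired = +¥148B − (+¥8.26B) = +¥139.74 billion.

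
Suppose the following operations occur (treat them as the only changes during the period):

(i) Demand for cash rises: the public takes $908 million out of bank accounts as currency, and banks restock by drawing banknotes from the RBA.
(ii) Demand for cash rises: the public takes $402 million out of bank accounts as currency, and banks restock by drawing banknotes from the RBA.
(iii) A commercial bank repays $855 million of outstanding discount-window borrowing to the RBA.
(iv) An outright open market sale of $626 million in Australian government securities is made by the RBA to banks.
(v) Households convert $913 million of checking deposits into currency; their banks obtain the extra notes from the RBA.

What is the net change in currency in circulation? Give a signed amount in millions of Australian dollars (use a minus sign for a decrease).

+$2223 million

Currency withdrawal $908 million: notes leave the central bank → +$908M.
Currency withdrawal $402 million: notes leave the central bank → +$402M.
Discount-window repayment $855 million: no currency enters or leaves circulation → 0.
OMO sale (to banks) $626 million: no currency enters or leaves circulation → 0.
Currency withdrawal $913 million: notes leave the central bank → +$913M.
Net: 908 + 402 + 0 + 0 + 913 = +$2223 million.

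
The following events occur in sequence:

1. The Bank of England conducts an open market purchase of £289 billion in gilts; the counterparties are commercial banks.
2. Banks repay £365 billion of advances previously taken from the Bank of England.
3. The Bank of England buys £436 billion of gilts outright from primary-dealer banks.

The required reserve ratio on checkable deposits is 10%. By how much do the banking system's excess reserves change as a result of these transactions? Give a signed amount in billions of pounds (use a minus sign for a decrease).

+£360 billion

OMO purchase (from banks) £289 billion: reserves +£289B, deposits 0.
Discount-window repayment £365 billion: reserves −£365B, deposits 0.
OMO purchase (from banks) £436 billion: reserves +£436B, deposits 0.
Totals: Δreserves = +£360B, Δdeposits = 0.
Δrequired reserves = 10% × 0 = 0.
Δexcess reserves = Δreserves − Δrequired = +£360B − (0) = +£360 billion.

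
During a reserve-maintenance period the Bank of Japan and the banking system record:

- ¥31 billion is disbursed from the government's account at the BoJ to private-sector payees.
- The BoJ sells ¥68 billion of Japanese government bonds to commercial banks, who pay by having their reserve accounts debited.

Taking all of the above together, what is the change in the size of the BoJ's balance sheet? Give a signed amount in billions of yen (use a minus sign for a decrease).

Government spending ¥31 billion: only the composition of liabilities changes → 0.
OMO sale (to banks) ¥68 billion: a BoJ asset is shed → −¥68B.
Net: 0 − 68 = -¥68 billion.

-¥68 billion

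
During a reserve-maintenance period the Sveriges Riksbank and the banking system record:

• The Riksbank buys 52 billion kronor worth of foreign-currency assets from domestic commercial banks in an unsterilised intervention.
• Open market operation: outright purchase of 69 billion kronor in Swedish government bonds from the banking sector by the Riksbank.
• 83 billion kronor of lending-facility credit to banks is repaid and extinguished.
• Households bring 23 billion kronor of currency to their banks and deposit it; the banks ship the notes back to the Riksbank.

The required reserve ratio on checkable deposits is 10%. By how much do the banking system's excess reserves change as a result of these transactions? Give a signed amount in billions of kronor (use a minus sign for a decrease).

FX purchase 52 billion kronor: reserves +52B, deposits 0.
OMO purchase (from banks) 69 billion kronor: reserves +69B, deposits 0.
Discount-window repayment 83 billion kronor: reserves −83B, deposits 0.
Currency deposit 23 billion kronor: reserves +23B, deposits +23B.
Totals: Δreserves = +61B, Δdeposits = +23B.
Δrequired reserves = 10% × +23B = +2.3B.
Δexcess reserves = Δreserves − Δrequired = +61B − (+2.3B) = +58.7 billion.

+58.7 billion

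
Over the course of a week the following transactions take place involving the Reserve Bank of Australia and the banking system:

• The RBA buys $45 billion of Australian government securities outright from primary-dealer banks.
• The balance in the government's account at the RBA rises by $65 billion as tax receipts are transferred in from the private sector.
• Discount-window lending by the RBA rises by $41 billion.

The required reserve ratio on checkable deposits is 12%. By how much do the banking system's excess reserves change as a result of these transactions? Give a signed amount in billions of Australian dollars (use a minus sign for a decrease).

OMO purchase (from banks) $45 billion: reserves +$45B, deposits 0.
Government account inflow $65 billion: reserves −$65B, deposits −$65B.
Discount-window loan $41 billion: reserves +$41B, deposits 0.
Totals: Δreserves = +$21B, Δdeposits = −$65B.
Δrequired reserves = 12% × −$65B = −$7.8B.
Δexcess reserves = Δreserves − Δrequired = +$21B − (−$7.8B) = +$28.8 billion.

+$28.8 billion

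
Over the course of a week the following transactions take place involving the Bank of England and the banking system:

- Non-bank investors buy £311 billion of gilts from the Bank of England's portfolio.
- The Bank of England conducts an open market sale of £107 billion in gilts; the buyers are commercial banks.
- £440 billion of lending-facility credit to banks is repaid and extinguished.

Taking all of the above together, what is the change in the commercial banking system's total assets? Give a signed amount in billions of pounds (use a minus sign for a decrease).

-£751 billion

Asset sale (to non-banks) £311 billion: bank balance sheets shrink → −£311B.
OMO sale (to banks) £107 billion: just an asset swap on bank balance sheets → 0.
Discount-window repayment £440 billion: bank balance sheets shrink → −£440B.
Net: −311 + 0 − 440 = -£751 billion.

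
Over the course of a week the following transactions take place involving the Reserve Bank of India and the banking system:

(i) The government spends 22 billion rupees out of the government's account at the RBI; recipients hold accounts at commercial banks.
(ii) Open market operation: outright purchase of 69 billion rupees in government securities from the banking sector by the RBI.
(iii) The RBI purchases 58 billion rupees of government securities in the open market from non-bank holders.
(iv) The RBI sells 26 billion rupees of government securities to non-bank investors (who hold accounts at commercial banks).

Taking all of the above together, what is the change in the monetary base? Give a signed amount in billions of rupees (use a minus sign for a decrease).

+123 billion

RBI balance sheet:
  Assets:      Securities +101B
  Liabilities: Bank reserves +123B, Government deposits −22B
Monetary base = currency + reserves: 0 + (+123B) = +123 billion.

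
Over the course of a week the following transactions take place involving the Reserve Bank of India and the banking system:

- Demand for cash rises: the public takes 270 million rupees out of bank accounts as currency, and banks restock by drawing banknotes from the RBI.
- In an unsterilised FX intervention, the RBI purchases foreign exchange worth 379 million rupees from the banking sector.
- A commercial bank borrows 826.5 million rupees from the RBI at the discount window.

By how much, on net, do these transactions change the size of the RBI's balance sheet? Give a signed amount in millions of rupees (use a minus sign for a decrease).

+1205.5 million

Currency withdrawal 270 million rupees: only the composition of liabilities changes → 0.
FX purchase 379 million rupees: an RBI asset is acquired → +379M.
Discount-window loan 826.5 million rupees: an RBI asset is acquired → +826.5M.
Net: 0 + 379 + 826.5 = +1205.5 million.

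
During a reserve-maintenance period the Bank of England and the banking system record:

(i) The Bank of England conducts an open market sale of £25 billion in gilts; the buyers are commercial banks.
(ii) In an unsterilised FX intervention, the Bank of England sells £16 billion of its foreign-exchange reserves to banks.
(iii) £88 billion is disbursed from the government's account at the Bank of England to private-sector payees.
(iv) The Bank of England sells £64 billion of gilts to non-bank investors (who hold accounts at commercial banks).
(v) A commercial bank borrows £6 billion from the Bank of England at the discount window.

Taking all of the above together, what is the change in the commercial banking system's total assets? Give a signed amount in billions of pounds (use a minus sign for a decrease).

OMO sale (to banks) £25 billion: just an asset swap on bank balance sheets → 0.
FX sale £16 billion: just an asset swap on bank balance sheets → 0.
Government spending £88 billion: bank balance sheets expand → +£88B.
Asset sale (to non-banks) £64 billion: bank balance sheets shrink → −£64B.
Discount-window loan £6 billion: bank balance sheets expand → +£6B.
Net: 0 + 0 + 88 − 64 + 6 = +£30 billion.

+£30 billion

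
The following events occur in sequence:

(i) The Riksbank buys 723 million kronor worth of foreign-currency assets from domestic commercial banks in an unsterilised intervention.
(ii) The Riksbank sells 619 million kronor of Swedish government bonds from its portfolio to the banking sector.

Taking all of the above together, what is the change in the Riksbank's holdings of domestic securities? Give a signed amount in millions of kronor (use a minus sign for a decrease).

-619 million

FX purchase 723 million kronor: the Riksbank's securities portfolio is untouched → 0.
OMO sale (to banks) 619 million kronor: securities removed from the Riksbank's portfolio → −619M.
Net: 0 − 619 = -619 million.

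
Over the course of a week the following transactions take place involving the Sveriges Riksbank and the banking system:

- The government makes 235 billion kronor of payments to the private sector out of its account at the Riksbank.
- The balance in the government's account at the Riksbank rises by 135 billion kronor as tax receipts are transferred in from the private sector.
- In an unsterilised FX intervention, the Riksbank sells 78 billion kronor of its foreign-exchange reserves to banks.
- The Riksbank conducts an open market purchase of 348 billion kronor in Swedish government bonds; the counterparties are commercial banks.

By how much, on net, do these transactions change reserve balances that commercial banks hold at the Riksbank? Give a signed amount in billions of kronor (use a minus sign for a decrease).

Government spending 235 billion kronor: government payments flow into bank reserve accounts → +235B.
Government account inflow 135 billion kronor: funds move from bank reserves into the government account → −135B.
FX sale 78 billion kronor: the buying banks pay out of their reserve balances → −78B.
OMO purchase (from banks) 348 billion kronor: the Riksbank pays by crediting reserve accounts → +348B.
Net: 235 − 135 − 78 + 348 = +370 billion.

+370 billion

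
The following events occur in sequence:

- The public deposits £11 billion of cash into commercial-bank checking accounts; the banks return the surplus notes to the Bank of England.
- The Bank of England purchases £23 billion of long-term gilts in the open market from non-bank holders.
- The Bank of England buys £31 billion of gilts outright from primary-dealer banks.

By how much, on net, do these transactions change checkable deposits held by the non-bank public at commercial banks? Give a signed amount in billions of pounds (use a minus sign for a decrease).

Currency deposit £11 billion: non-bank counterparties' bank balances rise → +£11B.
Asset purchase (from non-banks) £23 billion: non-bank counterparties' bank balances rise → +£23B.
OMO purchase (from banks) £31 billion: the counterparty is a bank, so public deposits are unchanged → 0.
Net: 11 + 23 + 0 = +£34 billion.

+£34 billion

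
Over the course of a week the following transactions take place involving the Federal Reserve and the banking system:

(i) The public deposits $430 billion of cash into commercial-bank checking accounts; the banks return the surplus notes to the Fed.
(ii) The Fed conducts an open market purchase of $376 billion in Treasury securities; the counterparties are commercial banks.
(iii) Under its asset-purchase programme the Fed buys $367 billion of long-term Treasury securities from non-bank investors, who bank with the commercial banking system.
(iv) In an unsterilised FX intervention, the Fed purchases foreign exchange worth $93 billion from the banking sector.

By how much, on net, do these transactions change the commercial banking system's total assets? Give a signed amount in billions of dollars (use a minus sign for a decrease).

+$797 billion

Currency deposit $430 billion: bank balance sheets expand → +$430B.
OMO purchase (from banks) $376 billion: just an asset swap on bank balance sheets → 0.
Asset purchase (from non-banks) $367 billion: bank balance sheets expand → +$367B.
FX purchase $93 billion: just an asset swap on bank balance sheets → 0.
Net: 430 + 0 + 367 + 0 = +$797 billion.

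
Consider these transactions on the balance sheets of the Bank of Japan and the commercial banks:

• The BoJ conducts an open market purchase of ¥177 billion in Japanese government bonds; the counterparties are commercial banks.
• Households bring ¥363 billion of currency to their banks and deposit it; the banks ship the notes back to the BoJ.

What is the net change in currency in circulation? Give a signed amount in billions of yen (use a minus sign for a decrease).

BoJ balance sheet:
  Assets:      Securities +¥177B
  Liabilities: Bank reserves +¥540B, Currency in circulation −¥363B
Commercial banking system:
  Assets:      Reserves at CB +¥540B, Securities −¥177B
  Liabilities: Checkable deposits +¥363B
So the change in currency in circulation is -¥363 billion.

-¥363 billion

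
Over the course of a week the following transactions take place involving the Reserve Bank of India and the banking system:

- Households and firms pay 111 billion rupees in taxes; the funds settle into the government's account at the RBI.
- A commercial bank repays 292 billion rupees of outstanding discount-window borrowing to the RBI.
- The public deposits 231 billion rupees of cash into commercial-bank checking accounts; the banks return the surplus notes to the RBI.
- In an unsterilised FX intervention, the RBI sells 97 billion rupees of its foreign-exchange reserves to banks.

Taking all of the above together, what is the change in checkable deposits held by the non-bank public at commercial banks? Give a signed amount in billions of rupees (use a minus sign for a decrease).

+120 billion

Government account inflow 111 billion rupees: non-bank counterparties' bank balances fall → −111B.
Discount-window repayment 292 billion rupees: the counterparty is a bank, so public deposits are unchanged → 0.
Currency deposit 231 billion rupees: non-bank counterparties' bank balances rise → +231B.
FX sale 97 billion rupees: the counterparty is a bank, so public deposits are unchanged → 0.
Net: −111 + 0 + 231 + 0 = +120 billion.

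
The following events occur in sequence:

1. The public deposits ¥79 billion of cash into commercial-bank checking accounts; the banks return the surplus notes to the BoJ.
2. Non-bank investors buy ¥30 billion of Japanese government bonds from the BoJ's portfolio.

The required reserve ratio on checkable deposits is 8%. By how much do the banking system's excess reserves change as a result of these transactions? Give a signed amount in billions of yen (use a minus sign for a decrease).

Currency deposit ¥79 billion: reserves +¥79B, deposits +¥79B.
Asset sale (to non-banks) ¥30 billion: reserves −¥30B, deposits −¥30B.
Totals: Δreserves = +¥49B, Δdeposits = +¥49B.
Δrequired reserves = 8% × +¥49B = +¥3.92B.
Δexcess reserves = Δreserves − Δrequired = +¥49B − (+¥3.92B) = +¥45.08 billion.

+¥45.08 billion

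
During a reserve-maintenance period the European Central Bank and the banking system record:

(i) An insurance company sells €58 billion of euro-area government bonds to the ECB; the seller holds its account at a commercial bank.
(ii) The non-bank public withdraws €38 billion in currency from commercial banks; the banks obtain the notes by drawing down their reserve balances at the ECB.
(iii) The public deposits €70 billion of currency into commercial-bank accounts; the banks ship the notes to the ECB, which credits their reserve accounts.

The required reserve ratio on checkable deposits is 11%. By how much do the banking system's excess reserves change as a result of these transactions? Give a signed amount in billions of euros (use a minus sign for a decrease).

Asset purchase (from non-banks) €58 billion: reserves +€58B, deposits +€58B.
Currency withdrawal €38 billion: reserves −€38B, deposits −€38B.
Currency deposit €70 billion: reserves +€70B, deposits +€70B.
Totals: Δreserves = +€90B, Δdeposits = +€90B.
Δrequired reserves = 11% × +€90B = +€9.9B.
Δexcess reserves = Δreserves − Δrequired = +€90B − (+€9.9B) = +€80.1 billion.

+€80.1 billion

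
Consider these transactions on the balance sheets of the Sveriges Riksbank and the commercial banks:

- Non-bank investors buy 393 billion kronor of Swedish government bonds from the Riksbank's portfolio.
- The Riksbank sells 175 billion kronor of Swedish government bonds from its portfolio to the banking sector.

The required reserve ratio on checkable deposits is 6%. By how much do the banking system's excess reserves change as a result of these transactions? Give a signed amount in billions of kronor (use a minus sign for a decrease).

Asset sale (to non-banks) 393 billion kronor: reserves −393B, deposits −393B.
OMO sale (to banks) 175 billion kronor: reserves −175B, deposits 0.
Totals: Δreserves = −568B, Δdeposits = −393B.
Δrequired reserves = 6% × −393B = −23.58B.
Δexcess reserves = Δreserves − Δrequired = −568B − (−23.58B) = -544.42 billion.

-544.42 billion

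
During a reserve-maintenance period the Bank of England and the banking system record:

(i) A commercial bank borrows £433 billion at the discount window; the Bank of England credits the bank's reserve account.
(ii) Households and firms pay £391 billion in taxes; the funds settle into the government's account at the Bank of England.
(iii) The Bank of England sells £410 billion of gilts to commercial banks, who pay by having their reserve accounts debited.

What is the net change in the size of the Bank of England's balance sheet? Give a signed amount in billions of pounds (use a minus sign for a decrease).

Discount-window loan £433 billion: a Bank of England asset is acquired → +£433B.
Government account inflow £391 billion: only the composition of liabilities changes → 0.
OMO sale (to banks) £410 billion: a Bank of England asset is shed → −£410B.
Net: 433 + 0 − 410 = +£23 billion.

+£23 billion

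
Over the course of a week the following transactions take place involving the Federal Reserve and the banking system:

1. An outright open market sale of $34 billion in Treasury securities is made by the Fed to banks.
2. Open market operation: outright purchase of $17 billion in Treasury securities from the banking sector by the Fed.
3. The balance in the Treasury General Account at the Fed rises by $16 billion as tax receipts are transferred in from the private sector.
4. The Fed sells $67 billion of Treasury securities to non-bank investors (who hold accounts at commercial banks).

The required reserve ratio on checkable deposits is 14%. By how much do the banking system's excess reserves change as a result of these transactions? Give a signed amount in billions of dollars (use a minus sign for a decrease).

OMO sale (to banks) $34 billion: reserves −$34B, deposits 0.
OMO purchase (from banks) $17 billion: reserves +$17B, deposits 0.
Government account inflow $16 billion: reserves −$16B, deposits −$16B.
Asset sale (to non-banks) $67 billion: reserves −$67B, deposits −$67B.
Totals: Δreserves = −$100B, Δdeposits = −$83B.
Δrequired reserves = 14% × −$83B = −$11.62B.
Δexcess reserves = Δreserves − Δrequired = −$100B − (−$11.62B) = -$88.38 billion.

-$88.38 billion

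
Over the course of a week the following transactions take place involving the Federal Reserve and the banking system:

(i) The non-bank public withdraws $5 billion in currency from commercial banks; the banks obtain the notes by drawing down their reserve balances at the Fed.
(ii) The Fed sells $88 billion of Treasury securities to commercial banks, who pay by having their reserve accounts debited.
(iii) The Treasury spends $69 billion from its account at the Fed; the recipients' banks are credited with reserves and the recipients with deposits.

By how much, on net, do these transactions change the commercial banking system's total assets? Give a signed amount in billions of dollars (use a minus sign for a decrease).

+$64 billion

Currency withdrawal $5 billion: bank balance sheets shrink → −$5B.
OMO sale (to banks) $88 billion: just an asset swap on bank balance sheets → 0.
Government spending $69 billion: bank balance sheets expand → +$69B.
Net: −5 + 0 + 69 = +$64 billion.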